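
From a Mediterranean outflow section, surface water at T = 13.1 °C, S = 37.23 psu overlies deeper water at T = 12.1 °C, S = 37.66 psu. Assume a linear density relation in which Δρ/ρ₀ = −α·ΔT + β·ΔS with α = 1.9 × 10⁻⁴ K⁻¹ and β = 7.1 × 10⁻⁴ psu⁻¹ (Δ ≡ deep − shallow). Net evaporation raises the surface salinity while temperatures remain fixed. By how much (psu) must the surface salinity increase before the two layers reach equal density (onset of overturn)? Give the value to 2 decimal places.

Neutral buoyancy requires −α(T_deep − T_surf) + β(S_deep − S_surf′) = 0.
S_surf′ = S_deep − (α/β)·ΔT = 37.66 − (1.9 × 10⁻⁴/7.1 × 10⁻⁴)·(-1.0) = 37.9276 psu.
Increase required: 37.9276 − 37.23 = 0.6976 psu.

0.70 psu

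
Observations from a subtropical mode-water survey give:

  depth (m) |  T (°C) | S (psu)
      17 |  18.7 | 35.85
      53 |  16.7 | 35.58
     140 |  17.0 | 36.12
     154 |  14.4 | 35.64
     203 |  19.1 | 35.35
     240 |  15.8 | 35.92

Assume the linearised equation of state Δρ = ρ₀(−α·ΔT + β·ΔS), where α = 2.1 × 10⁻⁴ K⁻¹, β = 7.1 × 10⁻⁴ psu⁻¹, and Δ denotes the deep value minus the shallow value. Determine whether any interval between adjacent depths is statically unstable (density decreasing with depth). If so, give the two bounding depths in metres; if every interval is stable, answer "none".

Evaluate Δρ/ρ₀ = −αΔT + βΔS across each adjacent pair:
  17–53 m: −αΔT+βΔS = −(2.1 × 10⁻⁴)(-2.0)+(7.1 × 10⁻⁴)(-0.27) = 2.3 × 10⁻⁴ → stable
  53–140 m: −αΔT+βΔS = −(2.1 × 10⁻⁴)(+0.3)+(7.1 × 10⁻⁴)(+0.54) = 3.2 × 10⁻⁴ → stable
  140–154 m: −αΔT+βΔS = −(2.1 × 10⁻⁴)(-2.6)+(7.1 × 10⁻⁴)(-0.48) = 2.1 × 10⁻⁴ → stable
  154–203 m: −αΔT+βΔS = −(2.1 × 10⁻⁴)(+4.7)+(7.1 × 10⁻⁴)(-0.29) = -1.2 × 10⁻³ → UNSTABLE
  203–240 m: −αΔT+βΔS = −(2.1 × 10⁻⁴)(-3.3)+(7.1 × 10⁻⁴)(+0.57) = 1.1 × 10⁻³ → stable
The 154–203 m interval has Δρ < 0: lighter water underlies denser water.

154–203 m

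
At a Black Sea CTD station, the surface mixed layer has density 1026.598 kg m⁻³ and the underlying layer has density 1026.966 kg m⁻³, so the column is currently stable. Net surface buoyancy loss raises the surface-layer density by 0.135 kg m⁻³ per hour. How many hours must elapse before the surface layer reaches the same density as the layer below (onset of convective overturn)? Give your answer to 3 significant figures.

Density deficit of the surface layer: 1026.966 − 1026.598 = 0.368 kg m⁻³.
Required change = 0.368 / 0.135 = 2.73 hours.

2.73 hours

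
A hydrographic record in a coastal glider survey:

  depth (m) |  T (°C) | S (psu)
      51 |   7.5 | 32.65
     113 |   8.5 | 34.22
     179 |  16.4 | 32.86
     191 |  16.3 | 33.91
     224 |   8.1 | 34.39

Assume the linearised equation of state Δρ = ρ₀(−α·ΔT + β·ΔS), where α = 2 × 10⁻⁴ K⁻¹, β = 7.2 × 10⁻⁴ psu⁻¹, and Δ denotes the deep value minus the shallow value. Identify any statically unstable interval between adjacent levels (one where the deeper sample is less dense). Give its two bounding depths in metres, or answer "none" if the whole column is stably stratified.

113–179 m

Evaluate Δρ/ρ₀ = −αΔT + βΔS across each adjacent pair:
  51–113 m: −αΔT+βΔS = −(2 × 10⁻⁴)(+1.0)+(7.2 × 10⁻⁴)(+1.57) = 9.3 × 10⁻⁴ → stable
  113–179 m: −αΔT+βΔS = −(2 × 10⁻⁴)(+7.9)+(7.2 × 10⁻⁴)(-1.36) = -2.6 × 10⁻³ → UNSTABLE
  179–191 m: −αΔT+βΔS = −(2 × 10⁻⁴)(-0.1)+(7.2 × 10⁻⁴)(+1.05) = 7.8 × 10⁻⁴ → stable
  191–224 m: −αΔT+βΔS = −(2 × 10⁻⁴)(-8.2)+(7.2 × 10⁻⁴)(+0.48) = 2.0 × 10⁻³ → stable
The 113–179 m interval has Δρ < 0: lighter water underlies denser water.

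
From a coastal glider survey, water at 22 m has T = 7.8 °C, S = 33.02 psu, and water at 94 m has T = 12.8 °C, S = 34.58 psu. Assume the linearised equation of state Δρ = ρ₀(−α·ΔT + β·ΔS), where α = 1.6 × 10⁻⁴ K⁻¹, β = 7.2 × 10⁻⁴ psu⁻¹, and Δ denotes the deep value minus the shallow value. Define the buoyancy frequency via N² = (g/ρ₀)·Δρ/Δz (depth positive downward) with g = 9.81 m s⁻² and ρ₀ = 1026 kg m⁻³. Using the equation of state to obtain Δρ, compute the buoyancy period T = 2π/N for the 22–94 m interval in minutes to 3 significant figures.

ΔT = +5.0 K, ΔS = +1.56 psu (deep − shallow).
Δρ/ρ₀ = −αΔT + βΔS = -8.00 × 10⁻⁴ + 1.1232 × 10⁻³ = 3.232 × 10⁻⁴, so Δρ ≈ 0.3316 kg m⁻³.
N² = (g/ρ₀)·Δρ/Δz = g·(Δρ/ρ₀)/Δz = 9.81 × 3.232 × 10⁻⁴ / 72 = 4.4036 × 10⁻⁵ s⁻².
N = √(4.4036 × 10⁻⁵) = 6.6360 × 10⁻³ rad s⁻¹ → T = 2π/N = 946.83 s = 15.780 min ≈ 15.8 min.

15.8 min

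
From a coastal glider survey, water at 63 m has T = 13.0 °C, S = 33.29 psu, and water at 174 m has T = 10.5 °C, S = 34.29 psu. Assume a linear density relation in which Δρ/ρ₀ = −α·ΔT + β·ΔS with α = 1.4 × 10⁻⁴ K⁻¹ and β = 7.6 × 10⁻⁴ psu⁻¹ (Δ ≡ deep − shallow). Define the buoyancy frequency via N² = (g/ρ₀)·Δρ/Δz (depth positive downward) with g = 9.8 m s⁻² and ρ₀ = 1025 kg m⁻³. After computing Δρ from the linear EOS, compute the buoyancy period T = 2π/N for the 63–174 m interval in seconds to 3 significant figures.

ΔT = -2.5 K, ΔS = +1.00 psu (deep − shallow).
Δρ/ρ₀ = −αΔT + βΔS = 3.50 × 10⁻⁴ + 7.60 × 10⁻⁴ = 1.11 × 10⁻³, so Δρ ≈ 1.138 kg m⁻³.
N² = (g/ρ₀)·Δρ/Δz = g·(Δρ/ρ₀)/Δz = 9.8 × 1.11 × 10⁻³ / 111 = 9.8000 × 10⁻⁵ s⁻².
N = √(9.8000 × 10⁻⁵) = 9.8995 × 10⁻³ rad s⁻¹ → T = 2π/N = 634.70 s ≈ 635 s.

635 s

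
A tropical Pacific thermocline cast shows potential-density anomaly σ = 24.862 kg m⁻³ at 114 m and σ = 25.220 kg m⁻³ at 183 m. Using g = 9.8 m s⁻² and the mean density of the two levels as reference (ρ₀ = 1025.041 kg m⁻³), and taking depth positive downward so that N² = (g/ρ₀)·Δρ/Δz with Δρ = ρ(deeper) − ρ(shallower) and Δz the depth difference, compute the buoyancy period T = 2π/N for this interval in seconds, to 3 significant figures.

Δρ = 1025.220 − 1024.862 = 0.358 kg m⁻³ over Δz = 183 − 114 = 69 m.
N² = (9.8/1025.041) × (0.358/69) = 4.9604 × 10⁻⁵ s⁻².
N = √(4.9604 × 10⁻⁵) = 7.0430 × 10⁻³ rad s⁻¹, so T = 2π/N = 892.12 s ≈ 892 s.

892 s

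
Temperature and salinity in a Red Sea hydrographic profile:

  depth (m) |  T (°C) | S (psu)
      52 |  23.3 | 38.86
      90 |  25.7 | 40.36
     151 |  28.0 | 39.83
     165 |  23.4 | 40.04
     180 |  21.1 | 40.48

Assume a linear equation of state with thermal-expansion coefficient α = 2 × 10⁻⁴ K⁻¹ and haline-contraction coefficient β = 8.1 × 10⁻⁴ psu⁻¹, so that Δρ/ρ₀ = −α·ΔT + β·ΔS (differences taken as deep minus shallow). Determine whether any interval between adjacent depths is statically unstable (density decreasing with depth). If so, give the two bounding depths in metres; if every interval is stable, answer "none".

Evaluate Δρ/ρ₀ = −αΔT + βΔS across each adjacent pair:
  52–90 m: −αΔT+βΔS = −(2 × 10⁻⁴)(+2.4)+(8.1 × 10⁻⁴)(+1.50) = 7.3 × 10⁻⁴ → stable
  90–151 m: −αΔT+βΔS = −(2 × 10⁻⁴)(+2.3)+(8.1 × 10⁻⁴)(-0.53) = -8.9 × 10⁻⁴ → UNSTABLE
  151–165 m: −αΔT+βΔS = −(2 × 10⁻⁴)(-4.6)+(8.1 × 10⁻⁴)(+0.21) = 1.1 × 10⁻³ → stable
  165–180 m: −αΔT+βΔS = −(2 × 10⁻⁴)(-2.3)+(8.1 × 10⁻⁴)(+0.44) = 8.2 × 10⁻⁴ → stable
The 90–151 m interval has Δρ < 0: lighter water underlies denser water.

90–151 m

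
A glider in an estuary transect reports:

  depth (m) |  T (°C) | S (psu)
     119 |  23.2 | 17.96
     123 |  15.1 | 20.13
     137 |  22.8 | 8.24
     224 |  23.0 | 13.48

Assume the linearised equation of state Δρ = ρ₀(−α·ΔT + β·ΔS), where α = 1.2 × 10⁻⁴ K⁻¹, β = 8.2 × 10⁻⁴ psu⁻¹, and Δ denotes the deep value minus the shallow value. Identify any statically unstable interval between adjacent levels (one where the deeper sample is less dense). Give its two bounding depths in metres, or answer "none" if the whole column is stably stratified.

123–137 m

Evaluate Δρ/ρ₀ = −αΔT + βΔS across each adjacent pair:
  119–123 m: −αΔT+βΔS = −(1.2 × 10⁻⁴)(-8.1)+(8.2 × 10⁻⁴)(+2.17) = 2.8 × 10⁻³ → stable
  123–137 m: −αΔT+βΔS = −(1.2 × 10⁻⁴)(+7.7)+(8.2 × 10⁻⁴)(-11.89) = -0.011 → UNSTABLE
  137–224 m: −αΔT+βΔS = −(1.2 × 10⁻⁴)(+0.2)+(8.2 × 10⁻⁴)(+5.24) = 4.3 × 10⁻³ → stable
The 123–137 m interval has Δρ < 0: lighter water underlies denser water.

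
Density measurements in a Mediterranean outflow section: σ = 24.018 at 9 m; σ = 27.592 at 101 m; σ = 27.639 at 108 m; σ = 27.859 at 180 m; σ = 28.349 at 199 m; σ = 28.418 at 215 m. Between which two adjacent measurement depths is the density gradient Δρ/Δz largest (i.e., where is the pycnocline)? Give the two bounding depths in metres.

9–101 m

Compute the density gradient over each adjacent pair:
  9–101 m: Δρ/Δz = 3.574/92 = 0.039 kg m⁻⁴
  101–108 m: Δρ/Δz = 0.047/7 = 6.7 × 10⁻³ kg m⁻⁴
  108–180 m: Δρ/Δz = 0.220/72 = 3.1 × 10⁻³ kg m⁻⁴
  180–199 m: Δρ/Δz = 0.490/19 = 0.026 kg m⁻⁴
  199–215 m: Δρ/Δz = 0.069/16 = 4.3 × 10⁻³ kg m⁻⁴
The largest gradient is in the 9–101 m interval — the pycnocline.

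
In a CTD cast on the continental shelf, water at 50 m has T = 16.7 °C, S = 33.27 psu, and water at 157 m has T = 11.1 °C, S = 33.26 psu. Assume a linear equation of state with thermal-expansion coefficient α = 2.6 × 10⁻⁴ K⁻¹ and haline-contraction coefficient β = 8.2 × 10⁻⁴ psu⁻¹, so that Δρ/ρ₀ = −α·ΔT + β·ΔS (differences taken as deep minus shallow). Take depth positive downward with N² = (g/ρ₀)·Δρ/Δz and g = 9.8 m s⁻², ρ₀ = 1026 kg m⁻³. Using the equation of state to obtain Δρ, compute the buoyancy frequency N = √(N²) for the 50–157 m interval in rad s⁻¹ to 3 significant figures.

0.0115 rad s⁻¹

ΔT = -5.6 K, ΔS = -0.01 psu (deep − shallow).
Δρ/ρ₀ = −αΔT + βΔS = 1.456 × 10⁻³ − 8.20 × 10⁻⁶ = 1.4478 × 10⁻³, so Δρ ≈ 1.485 kg m⁻³.
N² = (g/ρ₀)·Δρ/Δz = g·(Δρ/ρ₀)/Δz = 9.8 × 1.4478 × 10⁻³ / 107 = 1.3260 × 10⁻⁴ s⁻².
N = √(1.3260 × 10⁻⁴) = 0.011515 rad s⁻¹ ≈ 0.0115 rad s⁻¹.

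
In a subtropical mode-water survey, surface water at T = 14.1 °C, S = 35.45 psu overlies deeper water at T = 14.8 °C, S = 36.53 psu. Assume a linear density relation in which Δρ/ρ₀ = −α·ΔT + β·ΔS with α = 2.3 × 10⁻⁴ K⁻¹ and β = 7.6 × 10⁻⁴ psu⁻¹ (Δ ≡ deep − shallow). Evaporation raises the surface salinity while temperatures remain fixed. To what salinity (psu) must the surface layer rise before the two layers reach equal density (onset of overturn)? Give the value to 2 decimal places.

Neutral buoyancy requires −α(T_deep − T_surf) + β(S_deep − S_surf′) = 0.
S_surf′ = S_deep − (α/β)·ΔT = 36.53 − (2.3 × 10⁻⁴/7.6 × 10⁻⁴)·(+0.7) = 36.3182 psu.
Increase required: 36.3182 − 35.45 = 0.8682 psu.

36.32 psu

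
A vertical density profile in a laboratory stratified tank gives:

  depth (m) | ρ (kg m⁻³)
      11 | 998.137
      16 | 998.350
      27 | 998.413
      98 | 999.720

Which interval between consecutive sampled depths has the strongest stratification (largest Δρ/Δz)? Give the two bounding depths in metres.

Compute the density gradient over each adjacent pair:
  11–16 m: Δρ/Δz = 0.213/5 = 0.043 kg m⁻⁴
  16–27 m: Δρ/Δz = 0.063/11 = 5.7 × 10⁻³ kg m⁻⁴
  27–98 m: Δρ/Δz = 1.307/71 = 0.018 kg m⁻⁴
The largest gradient is in the 11–16 m interval — the pycnocline.

11–16 m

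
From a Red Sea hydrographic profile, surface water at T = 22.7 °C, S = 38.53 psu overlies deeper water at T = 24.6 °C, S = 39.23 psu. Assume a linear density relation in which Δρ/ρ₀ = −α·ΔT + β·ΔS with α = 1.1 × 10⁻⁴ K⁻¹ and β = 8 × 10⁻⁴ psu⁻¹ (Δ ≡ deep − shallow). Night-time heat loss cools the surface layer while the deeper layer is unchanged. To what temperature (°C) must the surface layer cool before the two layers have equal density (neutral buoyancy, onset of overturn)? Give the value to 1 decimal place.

19.5 °C

Neutral buoyancy requires Δρ = 0, i.e. −α(T_deep − T_surf′) + β(S_deep − S_surf) = 0.
T_surf′ = T_deep − (β/α)·ΔS = 24.6 − (8 × 10⁻⁴/1.1 × 10⁻⁴)·(+0.70) = 19.509 °C.
Cooling required: 22.7 − (19.509) = 3.191 °C.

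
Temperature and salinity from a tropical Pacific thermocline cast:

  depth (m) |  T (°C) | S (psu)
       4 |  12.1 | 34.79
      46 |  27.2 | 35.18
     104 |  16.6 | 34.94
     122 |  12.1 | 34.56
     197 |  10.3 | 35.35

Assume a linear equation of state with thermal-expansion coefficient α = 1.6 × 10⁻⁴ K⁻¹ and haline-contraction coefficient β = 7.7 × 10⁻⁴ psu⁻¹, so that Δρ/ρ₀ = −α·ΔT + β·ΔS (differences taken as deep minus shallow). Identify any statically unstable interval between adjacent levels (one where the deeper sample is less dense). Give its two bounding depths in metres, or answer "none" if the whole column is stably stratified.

4–46 m

Evaluate Δρ/ρ₀ = −αΔT + βΔS across each adjacent pair:
  4–46 m: −αΔT+βΔS = −(1.6 × 10⁻⁴)(+15.1)+(7.7 × 10⁻⁴)(+0.39) = -2.1 × 10⁻³ → UNSTABLE
  46–104 m: −αΔT+βΔS = −(1.6 × 10⁻⁴)(-10.6)+(7.7 × 10⁻⁴)(-0.24) = 1.5 × 10⁻³ → stable
  104–122 m: −αΔT+βΔS = −(1.6 × 10⁻⁴)(-4.5)+(7.7 × 10⁻⁴)(-0.38) = 4.3 × 10⁻⁴ → stable
  122–197 m: −αΔT+βΔS = −(1.6 × 10⁻⁴)(-1.8)+(7.7 × 10⁻⁴)(+0.79) = 9.0 × 10⁻⁴ → stable
The 4–46 m interval has Δρ < 0: lighter water underlies denser water.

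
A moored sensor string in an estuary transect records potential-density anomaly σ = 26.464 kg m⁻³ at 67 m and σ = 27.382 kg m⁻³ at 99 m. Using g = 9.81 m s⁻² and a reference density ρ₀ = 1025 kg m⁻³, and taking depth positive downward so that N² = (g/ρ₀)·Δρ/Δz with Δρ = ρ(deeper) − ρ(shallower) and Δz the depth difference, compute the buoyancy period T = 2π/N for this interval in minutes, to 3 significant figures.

Δρ = 1027.382 − 1026.464 = 0.918 kg m⁻³ over Δz = 99 − 67 = 32 m.
N² = (9.81/1025) × (0.918/32) = 2.7456 × 10⁻⁴ s⁻².
N = √(2.7456 × 10⁻⁴) = 0.016570 rad s⁻¹, so T = 2π/N = 379.19 s = 6.3198 min ≈ 6.32 min.

6.32 min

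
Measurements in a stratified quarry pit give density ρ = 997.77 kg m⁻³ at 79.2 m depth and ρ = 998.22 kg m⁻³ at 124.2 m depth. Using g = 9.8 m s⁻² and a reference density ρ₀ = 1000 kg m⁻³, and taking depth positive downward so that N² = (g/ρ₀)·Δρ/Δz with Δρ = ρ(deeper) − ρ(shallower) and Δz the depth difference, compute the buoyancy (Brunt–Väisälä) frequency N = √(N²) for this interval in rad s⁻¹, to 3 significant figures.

9.90 × 10⁻³ rad s⁻¹

Δρ = 998.22 − 997.77 = 0.45 kg m⁻³ over Δz = 124.2 − 79.2 = 45 m.
N² = (9.8/1000) × (0.45/45) = 9.8000 × 10⁻⁵ s⁻².
N = √(9.8000 × 10⁻⁵) = 9.8995 × 10⁻³ rad s⁻¹ ≈ 9.90 × 10⁻³ rad s⁻¹.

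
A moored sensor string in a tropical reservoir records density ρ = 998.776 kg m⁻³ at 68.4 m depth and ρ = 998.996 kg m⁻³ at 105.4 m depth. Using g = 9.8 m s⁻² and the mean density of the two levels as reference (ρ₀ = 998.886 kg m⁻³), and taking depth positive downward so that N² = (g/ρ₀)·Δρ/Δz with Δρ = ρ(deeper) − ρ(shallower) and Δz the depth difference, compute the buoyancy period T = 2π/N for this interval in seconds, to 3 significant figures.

823 s

Δρ = 998.996 − 998.776 = 0.220 kg m⁻³ over Δz = 105.4 − 68.4 = 37 m.
N² = (9.8/998.886) × (0.220/37) = 5.8335 × 10⁻⁵ s⁻².
N = √(5.8335 × 10⁻⁵) = 7.6377 × 10⁻³ rad s⁻¹, so T = 2π/N = 822.65 s ≈ 823 s.
Since Δρ > 0 the layer is stably stratified.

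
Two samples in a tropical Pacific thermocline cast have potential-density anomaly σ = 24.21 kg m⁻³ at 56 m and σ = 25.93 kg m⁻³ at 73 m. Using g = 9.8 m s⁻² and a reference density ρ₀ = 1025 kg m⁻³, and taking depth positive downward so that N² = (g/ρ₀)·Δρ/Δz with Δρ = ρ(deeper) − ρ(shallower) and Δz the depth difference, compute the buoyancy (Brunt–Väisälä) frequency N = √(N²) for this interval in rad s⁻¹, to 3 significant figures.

0.0311 rad s⁻¹

Δρ = 1025.93 − 1024.21 = 1.72 kg m⁻³ over Δz = 73 − 56 = 17 m.
N² = (9.8/1025) × (1.72/17) = 9.6735 × 10⁻⁴ s⁻².
N = √(9.6735 × 10⁻⁴) = 0.031102 rad s⁻¹ ≈ 0.0311 rad s⁻¹.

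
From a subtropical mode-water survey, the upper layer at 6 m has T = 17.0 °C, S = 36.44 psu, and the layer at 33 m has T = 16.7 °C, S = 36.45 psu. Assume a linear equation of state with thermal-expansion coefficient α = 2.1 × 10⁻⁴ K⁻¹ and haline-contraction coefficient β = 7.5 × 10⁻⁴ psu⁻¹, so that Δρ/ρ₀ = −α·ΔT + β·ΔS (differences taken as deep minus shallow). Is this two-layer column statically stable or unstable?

stable

ΔT = 16.7 − 17.0 = -0.3 K and ΔS = 36.45 − 36.44 = +0.01 psu (deep − shallow).
−αΔT = 6.30 × 10⁻⁵; βΔS = 7.50 × 10⁻⁶; sum Δρ/ρ₀ = 7.05 × 10⁻⁵.
Δρ/ρ₀ > 0, so Δρ > 0: deeper water is denser → statically stable.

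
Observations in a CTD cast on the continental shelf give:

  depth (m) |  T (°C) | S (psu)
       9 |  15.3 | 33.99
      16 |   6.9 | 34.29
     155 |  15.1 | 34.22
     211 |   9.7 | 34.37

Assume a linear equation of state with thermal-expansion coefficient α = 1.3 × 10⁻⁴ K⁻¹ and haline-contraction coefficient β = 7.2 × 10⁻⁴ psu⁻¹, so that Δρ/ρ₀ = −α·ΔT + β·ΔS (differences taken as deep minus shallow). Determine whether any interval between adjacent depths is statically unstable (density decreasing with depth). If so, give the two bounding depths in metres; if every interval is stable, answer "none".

16–155 m

Evaluate Δρ/ρ₀ = −αΔT + βΔS across each adjacent pair:
  9–16 m: −αΔT+βΔS = −(1.3 × 10⁻⁴)(-8.4)+(7.2 × 10⁻⁴)(+0.30) = 1.3 × 10⁻³ → stable
  16–155 m: −αΔT+βΔS = −(1.3 × 10⁻⁴)(+8.2)+(7.2 × 10⁻⁴)(-0.07) = -1.1 × 10⁻³ → UNSTABLE
  155–211 m: −αΔT+βΔS = −(1.3 × 10⁻⁴)(-5.4)+(7.2 × 10⁻⁴)(+0.15) = 8.1 × 10⁻⁴ → stable
The 16–155 m interval has Δρ < 0: lighter water underlies denser water.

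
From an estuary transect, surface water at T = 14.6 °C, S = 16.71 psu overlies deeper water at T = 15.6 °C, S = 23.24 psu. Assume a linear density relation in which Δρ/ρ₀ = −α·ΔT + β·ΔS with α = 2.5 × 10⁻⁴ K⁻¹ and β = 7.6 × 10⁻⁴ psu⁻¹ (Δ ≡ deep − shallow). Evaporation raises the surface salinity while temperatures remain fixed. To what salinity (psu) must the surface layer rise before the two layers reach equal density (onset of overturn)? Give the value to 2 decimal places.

Neutral buoyancy requires −α(T_deep − T_surf) + β(S_deep − S_surf′) = 0.
S_surf′ = S_deep − (α/β)·ΔT = 23.24 − (2.5 × 10⁻⁴/7.6 × 10⁻⁴)·(+1.0) = 22.9111 psu.
Increase required: 22.9111 − 16.71 = 6.2011 psu.

22.91 psu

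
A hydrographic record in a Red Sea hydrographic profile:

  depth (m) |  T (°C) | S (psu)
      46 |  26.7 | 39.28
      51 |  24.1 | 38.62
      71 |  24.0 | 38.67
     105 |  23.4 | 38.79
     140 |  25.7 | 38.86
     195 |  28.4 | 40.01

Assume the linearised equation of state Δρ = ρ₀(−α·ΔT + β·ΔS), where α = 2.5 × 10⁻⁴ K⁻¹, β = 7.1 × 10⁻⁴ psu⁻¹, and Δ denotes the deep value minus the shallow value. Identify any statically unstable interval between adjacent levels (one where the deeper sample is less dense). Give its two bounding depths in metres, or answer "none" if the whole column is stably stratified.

105–140 m

Evaluate Δρ/ρ₀ = −αΔT + βΔS across each adjacent pair:
  46–51 m: −αΔT+βΔS = −(2.5 × 10⁻⁴)(-2.6)+(7.1 × 10⁻⁴)(-0.66) = 1.8 × 10⁻⁴ → stable
  51–71 m: −αΔT+βΔS = −(2.5 × 10⁻⁴)(-0.1)+(7.1 × 10⁻⁴)(+0.05) = 6.1 × 10⁻⁵ → stable
  71–105 m: −αΔT+βΔS = −(2.5 × 10⁻⁴)(-0.6)+(7.1 × 10⁻⁴)(+0.12) = 2.4 × 10⁻⁴ → stable
  105–140 m: −αΔT+βΔS = −(2.5 × 10⁻⁴)(+2.3)+(7.1 × 10⁻⁴)(+0.07) = -5.3 × 10⁻⁴ → UNSTABLE
  140–195 m: −αΔT+βΔS = −(2.5 × 10⁻⁴)(+2.7)+(7.1 × 10⁻⁴)(+1.15) = 1.4 × 10⁻⁴ → stable
The 105–140 m interval has Δρ < 0: lighter water underlies denser water.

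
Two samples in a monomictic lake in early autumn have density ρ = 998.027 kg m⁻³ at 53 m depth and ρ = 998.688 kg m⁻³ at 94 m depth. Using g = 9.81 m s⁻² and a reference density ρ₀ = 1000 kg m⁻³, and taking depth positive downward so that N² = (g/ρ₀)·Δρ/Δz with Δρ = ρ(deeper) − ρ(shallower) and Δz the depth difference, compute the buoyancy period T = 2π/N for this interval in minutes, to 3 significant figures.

8.33 min

Δρ = 998.688 − 998.027 = 0.661 kg m⁻³ over Δz = 94 − 53 = 41 m.
N² = (9.81/1000) × (0.661/41) = 1.5816 × 10⁻⁴ s⁻².
N = √(1.5816 × 10⁻⁴) = 0.012576 rad s⁻¹, so T = 2π/N = 499.62 s = 8.3270 min ≈ 8.33 min.
A positive N² confirms static stability across the interval.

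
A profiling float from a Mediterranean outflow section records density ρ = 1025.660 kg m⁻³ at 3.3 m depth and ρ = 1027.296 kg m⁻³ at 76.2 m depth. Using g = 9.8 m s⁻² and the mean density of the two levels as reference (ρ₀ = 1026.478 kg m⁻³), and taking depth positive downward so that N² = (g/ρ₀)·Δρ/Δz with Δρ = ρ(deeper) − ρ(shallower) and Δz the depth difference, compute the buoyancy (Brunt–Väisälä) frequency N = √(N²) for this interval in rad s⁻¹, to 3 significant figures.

0.0146 rad s⁻¹

Δρ = 1027.296 − 1025.660 = 1.636 kg m⁻³ over Δz = 76.2 − 3.3 = 72.9 m.
N² = (9.8/1026.478) × (1.636/72.9) = 2.1426 × 10⁻⁴ s⁻².
N = √(2.1426 × 10⁻⁴) = 0.014638 rad s⁻¹ ≈ 0.0146 rad s⁻¹.
A positive N² confirms static stability across the interval.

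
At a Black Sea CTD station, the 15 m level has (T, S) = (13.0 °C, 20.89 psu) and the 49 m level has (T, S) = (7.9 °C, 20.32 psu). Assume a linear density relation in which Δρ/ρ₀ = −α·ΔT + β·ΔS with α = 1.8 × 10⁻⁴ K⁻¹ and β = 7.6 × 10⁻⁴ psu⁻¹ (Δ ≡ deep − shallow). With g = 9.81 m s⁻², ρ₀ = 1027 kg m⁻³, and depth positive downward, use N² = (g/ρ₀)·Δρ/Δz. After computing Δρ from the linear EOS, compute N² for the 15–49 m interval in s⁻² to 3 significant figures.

1.40 × 10⁻⁴ s⁻²

ΔT = -5.1 K, ΔS = -0.57 psu (deep − shallow).
Δρ/ρ₀ = −αΔT + βΔS = 9.18 × 10⁻⁴ − 4.332 × 10⁻⁴ = 4.848 × 10⁻⁴, so Δρ ≈ 0.4979 kg m⁻³.
N² = (g/ρ₀)·Δρ/Δz = g·(Δρ/ρ₀)/Δz = 9.81 × 4.848 × 10⁻⁴ / 34 = 1.3988 × 10⁻⁴ s⁻² ≈ 1.40 × 10⁻⁴ s⁻².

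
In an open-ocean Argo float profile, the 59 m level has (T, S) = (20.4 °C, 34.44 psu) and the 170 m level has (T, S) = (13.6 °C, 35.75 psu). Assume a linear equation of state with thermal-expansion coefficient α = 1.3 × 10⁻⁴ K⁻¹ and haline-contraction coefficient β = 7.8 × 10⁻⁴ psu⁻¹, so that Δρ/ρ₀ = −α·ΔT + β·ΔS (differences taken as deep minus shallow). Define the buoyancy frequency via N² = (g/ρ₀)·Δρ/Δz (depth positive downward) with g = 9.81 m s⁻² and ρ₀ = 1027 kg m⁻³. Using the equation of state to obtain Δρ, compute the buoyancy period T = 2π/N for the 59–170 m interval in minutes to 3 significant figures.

8.07 min

ΔT = -6.8 K, ΔS = +1.31 psu (deep − shallow).
Δρ/ρ₀ = −αΔT + βΔS = 8.84 × 10⁻⁴ + 1.0218 × 10⁻³ = 1.9058 × 10⁻³, so Δρ ≈ 1.957 kg m⁻³.
N² = (g/ρ₀)·Δρ/Δz = g·(Δρ/ρ₀)/Δz = 9.81 × 1.9058 × 10⁻³ / 111 = 1.6843 × 10⁻⁴ s⁻².
N = √(1.6843 × 10⁻⁴) = 0.012978 rad s⁻¹ → T = 2π/N = 484.14 s = 8.0690 min ≈ 8.07 min.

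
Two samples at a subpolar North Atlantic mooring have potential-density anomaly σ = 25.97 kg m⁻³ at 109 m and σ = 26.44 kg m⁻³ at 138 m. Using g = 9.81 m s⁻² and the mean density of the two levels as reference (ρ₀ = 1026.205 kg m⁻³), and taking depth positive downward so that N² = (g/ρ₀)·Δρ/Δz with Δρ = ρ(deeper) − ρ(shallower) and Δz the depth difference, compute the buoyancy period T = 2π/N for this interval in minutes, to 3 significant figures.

8.41 min

Δρ = 1026.44 − 1025.97 = 0.47 kg m⁻³ over Δz = 138 − 109 = 29 m.
N² = (9.81/1026.205) × (0.47/29) = 1.5493 × 10⁻⁴ s⁻².
N = √(1.5493 × 10⁻⁴) = 0.012447 rad s⁻¹, so T = 2π/N = 504.80 s = 8.4133 min ≈ 8.41 min.
A positive N² confirms static stability across the interval.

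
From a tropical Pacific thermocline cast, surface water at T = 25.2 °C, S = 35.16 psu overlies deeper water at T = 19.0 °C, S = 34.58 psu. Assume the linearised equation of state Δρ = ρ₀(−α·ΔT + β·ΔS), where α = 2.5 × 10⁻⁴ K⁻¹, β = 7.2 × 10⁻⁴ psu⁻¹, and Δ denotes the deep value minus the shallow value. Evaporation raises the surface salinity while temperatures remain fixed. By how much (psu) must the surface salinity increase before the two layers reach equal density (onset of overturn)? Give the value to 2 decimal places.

Neutral buoyancy requires −α(T_deep − T_surf) + β(S_deep − S_surf′) = 0.
S_surf′ = S_deep − (α/β)·ΔT = 34.58 − (2.5 × 10⁻⁴/7.2 × 10⁻⁴)·(-6.2) = 36.7328 psu.
Increase required: 36.7328 − 35.16 = 1.5728 psu.

1.57 psu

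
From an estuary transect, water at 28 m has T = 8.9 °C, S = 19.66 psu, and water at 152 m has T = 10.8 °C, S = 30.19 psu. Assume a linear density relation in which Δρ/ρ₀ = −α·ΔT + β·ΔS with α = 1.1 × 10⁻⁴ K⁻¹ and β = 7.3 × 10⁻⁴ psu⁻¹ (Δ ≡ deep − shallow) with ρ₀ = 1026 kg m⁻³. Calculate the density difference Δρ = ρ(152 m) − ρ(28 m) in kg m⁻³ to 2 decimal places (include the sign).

+7.67 kg m⁻³

ΔT = +1.9 K, ΔS = +10.53 psu (deep − shallow).
Δρ/ρ₀ = −(1.1 × 10⁻⁴)(+1.9) + (7.3 × 10⁻⁴)(+10.53) = 7.4779 × 10⁻³.
Δρ = 1026 × (7.4779 × 10⁻³) = +7.67 kg m⁻³.
Positive Δρ: denser below, stable.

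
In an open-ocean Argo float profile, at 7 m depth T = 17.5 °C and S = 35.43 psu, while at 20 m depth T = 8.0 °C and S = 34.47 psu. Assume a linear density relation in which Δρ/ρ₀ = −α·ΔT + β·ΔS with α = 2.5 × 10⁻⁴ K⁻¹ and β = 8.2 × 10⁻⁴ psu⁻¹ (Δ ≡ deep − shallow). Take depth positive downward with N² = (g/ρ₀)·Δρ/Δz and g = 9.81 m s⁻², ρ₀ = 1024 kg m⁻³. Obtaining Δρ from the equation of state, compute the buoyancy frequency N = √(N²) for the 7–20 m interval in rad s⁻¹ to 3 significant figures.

ΔT = -9.5 K, ΔS = -0.96 psu (deep − shallow).
Δρ/ρ₀ = −αΔT + βΔS = 2.375 × 10⁻³ − 7.872 × 10⁻⁴ = 1.5878 × 10⁻³, so Δρ ≈ 1.626 kg m⁻³.
N² = (g/ρ₀)·Δρ/Δz = g·(Δρ/ρ₀)/Δz = 9.81 × 1.5878 × 10⁻³ / 13 = 1.1982 × 10⁻³ s⁻².
N = √(1.1982 × 10⁻³) = 0.034615 rad s⁻¹ ≈ 0.0346 rad s⁻¹.

0.0346 rad s⁻¹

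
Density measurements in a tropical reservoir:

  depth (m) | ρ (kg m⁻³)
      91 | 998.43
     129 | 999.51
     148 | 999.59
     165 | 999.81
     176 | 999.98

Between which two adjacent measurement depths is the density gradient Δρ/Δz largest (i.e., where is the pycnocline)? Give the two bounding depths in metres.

91–129 m

Compute the density gradient over each adjacent pair:
  91–129 m: Δρ/Δz = 1.08/38 = 0.028 kg m⁻⁴
  129–148 m: Δρ/Δz = 0.08/19 = 4.2 × 10⁻³ kg m⁻⁴
  148–165 m: Δρ/Δz = 0.22/17 = 0.013 kg m⁻⁴
  165–176 m: Δρ/Δz = 0.17/11 = 0.015 kg m⁻⁴
The largest gradient is in the 91–129 m interval — the pycnocline.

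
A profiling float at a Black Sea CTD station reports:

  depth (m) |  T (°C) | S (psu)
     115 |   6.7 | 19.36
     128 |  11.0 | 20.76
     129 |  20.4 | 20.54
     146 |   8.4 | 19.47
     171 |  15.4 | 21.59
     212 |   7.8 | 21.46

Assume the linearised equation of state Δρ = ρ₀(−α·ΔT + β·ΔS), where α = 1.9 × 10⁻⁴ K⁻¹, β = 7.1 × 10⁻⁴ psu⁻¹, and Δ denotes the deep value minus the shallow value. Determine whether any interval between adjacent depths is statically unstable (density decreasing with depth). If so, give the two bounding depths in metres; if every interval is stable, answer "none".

Evaluate Δρ/ρ₀ = −αΔT + βΔS across each adjacent pair:
  115–128 m: −αΔT+βΔS = −(1.9 × 10⁻⁴)(+4.3)+(7.1 × 10⁻⁴)(+1.40) = 1.8 × 10⁻⁴ → stable
  128–129 m: −αΔT+βΔS = −(1.9 × 10⁻⁴)(+9.4)+(7.1 × 10⁻⁴)(-0.22) = -1.9 × 10⁻³ → UNSTABLE
  129–146 m: −αΔT+βΔS = −(1.9 × 10⁻⁴)(-12.0)+(7.1 × 10⁻⁴)(-1.07) = 1.5 × 10⁻³ → stable
  146–171 m: −αΔT+βΔS = −(1.9 × 10⁻⁴)(+7.0)+(7.1 × 10⁻⁴)(+2.12) = 1.8 × 10⁻⁴ → stable
  171–212 m: −αΔT+βΔS = −(1.9 × 10⁻⁴)(-7.6)+(7.1 × 10⁻⁴)(-0.13) = 1.4 × 10⁻³ → stable
The 128–129 m interval has Δρ < 0: lighter water underlies denser water.

128–129 m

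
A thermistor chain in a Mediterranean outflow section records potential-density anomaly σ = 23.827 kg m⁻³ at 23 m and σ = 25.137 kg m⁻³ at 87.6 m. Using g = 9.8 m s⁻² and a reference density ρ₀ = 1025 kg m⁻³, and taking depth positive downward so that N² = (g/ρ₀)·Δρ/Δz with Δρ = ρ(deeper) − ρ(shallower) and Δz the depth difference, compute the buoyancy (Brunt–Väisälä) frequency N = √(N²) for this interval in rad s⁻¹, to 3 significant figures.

Δρ = 1025.137 − 1023.827 = 1.310 kg m⁻³ over Δz = 87.6 − 23 = 64.6 m.
N² = (9.8/1025) × (1.310/64.6) = 1.9388 × 10⁻⁴ s⁻².
N = √(1.9388 × 10⁻⁴) = 0.013924 rad s⁻¹ ≈ 0.0139 rad s⁻¹.
Since Δρ > 0 the layer is stably stratified.

0.0139 rad s⁻¹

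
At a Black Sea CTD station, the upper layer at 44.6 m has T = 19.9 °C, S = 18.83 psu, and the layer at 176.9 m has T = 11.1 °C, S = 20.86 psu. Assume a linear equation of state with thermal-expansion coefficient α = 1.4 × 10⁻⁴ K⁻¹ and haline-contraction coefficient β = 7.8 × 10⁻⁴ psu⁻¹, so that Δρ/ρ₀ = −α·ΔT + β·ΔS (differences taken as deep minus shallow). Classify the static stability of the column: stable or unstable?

stable

ΔT = 11.1 − 19.9 = -8.8 K and ΔS = 20.86 − 18.83 = +2.03 psu (deep − shallow).
−αΔT = 1.232 × 10⁻³; βΔS = 1.5834 × 10⁻³; sum Δρ/ρ₀ = 2.8154 × 10⁻³.
Δρ/ρ₀ > 0, so Δρ > 0: deeper water is denser → statically stable.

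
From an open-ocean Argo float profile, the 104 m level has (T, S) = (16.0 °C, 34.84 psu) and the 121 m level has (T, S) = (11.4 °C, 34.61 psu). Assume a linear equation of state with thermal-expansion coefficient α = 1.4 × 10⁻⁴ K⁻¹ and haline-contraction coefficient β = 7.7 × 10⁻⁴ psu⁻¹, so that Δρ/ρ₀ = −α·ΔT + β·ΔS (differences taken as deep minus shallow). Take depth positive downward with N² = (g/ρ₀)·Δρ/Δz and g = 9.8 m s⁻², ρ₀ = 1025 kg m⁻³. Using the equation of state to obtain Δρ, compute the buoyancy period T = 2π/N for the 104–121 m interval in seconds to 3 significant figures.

ΔT = -4.6 K, ΔS = -0.23 psu (deep − shallow).
Δρ/ρ₀ = −αΔT + βΔS = 6.44 × 10⁻⁴ − 1.771 × 10⁻⁴ = 4.669 × 10⁻⁴, so Δρ ≈ 0.4786 kg m⁻³.
N² = (g/ρ₀)·Δρ/Δz = g·(Δρ/ρ₀)/Δz = 9.8 × 4.669 × 10⁻⁴ / 17 = 2.6915 × 10⁻⁴ s⁻².
N = √(2.6915 × 10⁻⁴) = 0.016406 rad s⁻¹ → T = 2π/N = 382.98 s ≈ 383 s.

383 s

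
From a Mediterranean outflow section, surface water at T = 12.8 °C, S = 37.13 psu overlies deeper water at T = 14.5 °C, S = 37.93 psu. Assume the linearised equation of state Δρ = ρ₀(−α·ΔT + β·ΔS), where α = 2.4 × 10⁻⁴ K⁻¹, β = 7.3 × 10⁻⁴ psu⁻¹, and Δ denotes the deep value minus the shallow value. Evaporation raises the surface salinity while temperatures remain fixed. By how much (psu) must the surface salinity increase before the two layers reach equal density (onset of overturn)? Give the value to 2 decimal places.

Neutral buoyancy requires −α(T_deep − T_surf) + β(S_deep − S_surf′) = 0.
S_surf′ = S_deep − (α/β)·ΔT = 37.93 − (2.4 × 10⁻⁴/7.3 × 10⁻⁴)·(+1.7) = 37.3711 psu.
Increase required: 37.3711 − 37.13 = 0.2411 psu.

0.24 psu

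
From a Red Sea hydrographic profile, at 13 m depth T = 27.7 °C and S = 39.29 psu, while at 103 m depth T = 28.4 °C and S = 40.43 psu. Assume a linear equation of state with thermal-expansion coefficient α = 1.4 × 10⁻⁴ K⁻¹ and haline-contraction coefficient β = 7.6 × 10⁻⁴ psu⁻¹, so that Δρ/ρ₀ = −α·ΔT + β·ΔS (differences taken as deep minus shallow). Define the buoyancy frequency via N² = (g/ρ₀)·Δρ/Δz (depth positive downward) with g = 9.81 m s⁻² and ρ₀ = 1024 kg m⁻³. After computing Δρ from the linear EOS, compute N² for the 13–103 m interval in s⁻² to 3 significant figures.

8.38 × 10⁻⁵ s⁻²

ΔT = +0.7 K, ΔS = +1.14 psu (deep − shallow).
Δρ/ρ₀ = −αΔT + βΔS = -9.80 × 10⁻⁵ + 8.664 × 10⁻⁴ = 7.684 × 10⁻⁴, so Δρ ≈ 0.7868 kg m⁻³.
N² = (g/ρ₀)·Δρ/Δz = g·(Δρ/ρ₀)/Δz = 9.81 × 7.684 × 10⁻⁴ / 90 = 8.3756 × 10⁻⁵ s⁻² ≈ 8.38 × 10⁻⁵ s⁻².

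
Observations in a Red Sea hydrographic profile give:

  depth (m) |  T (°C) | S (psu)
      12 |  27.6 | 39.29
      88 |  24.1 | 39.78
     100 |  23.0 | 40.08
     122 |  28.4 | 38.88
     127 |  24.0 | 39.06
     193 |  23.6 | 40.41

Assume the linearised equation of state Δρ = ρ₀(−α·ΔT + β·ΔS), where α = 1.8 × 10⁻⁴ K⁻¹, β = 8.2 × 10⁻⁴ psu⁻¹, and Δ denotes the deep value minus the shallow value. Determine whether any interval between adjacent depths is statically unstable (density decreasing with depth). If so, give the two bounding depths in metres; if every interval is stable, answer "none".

100–122 m

Evaluate Δρ/ρ₀ = −αΔT + βΔS across each adjacent pair:
  12–88 m: −αΔT+βΔS = −(1.8 × 10⁻⁴)(-3.5)+(8.2 × 10⁻⁴)(+0.49) = 1.0 × 10⁻³ → stable
  88–100 m: −αΔT+βΔS = −(1.8 × 10⁻⁴)(-1.1)+(8.2 × 10⁻⁴)(+0.30) = 4.4 × 10⁻⁴ → stable
  100–122 m: −αΔT+βΔS = −(1.8 × 10⁻⁴)(+5.4)+(8.2 × 10⁻⁴)(-1.20) = -2.0 × 10⁻³ → UNSTABLE
  122–127 m: −αΔT+βΔS = −(1.8 × 10⁻⁴)(-4.4)+(8.2 × 10⁻⁴)(+0.18) = 9.4 × 10⁻⁴ → stable
  127–193 m: −αΔT+βΔS = −(1.8 × 10⁻⁴)(-0.4)+(8.2 × 10⁻⁴)(+1.35) = 1.2 × 10⁻³ → stable
The 100–122 m interval has Δρ < 0: lighter water underlies denser water.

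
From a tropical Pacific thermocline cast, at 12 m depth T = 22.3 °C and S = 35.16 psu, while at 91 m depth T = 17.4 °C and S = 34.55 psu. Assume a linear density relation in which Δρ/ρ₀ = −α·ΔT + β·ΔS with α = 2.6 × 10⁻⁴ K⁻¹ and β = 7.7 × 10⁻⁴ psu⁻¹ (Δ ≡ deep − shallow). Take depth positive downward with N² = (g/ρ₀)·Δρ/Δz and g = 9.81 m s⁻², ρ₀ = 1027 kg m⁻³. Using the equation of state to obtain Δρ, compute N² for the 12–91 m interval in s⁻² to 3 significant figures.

ΔT = -4.9 K, ΔS = -0.61 psu (deep − shallow).
Δρ/ρ₀ = −αΔT + βΔS = 1.274 × 10⁻³ − 4.697 × 10⁻⁴ = 8.043 × 10⁻⁴, so Δρ ≈ 0.8260 kg m⁻³.
N² = (g/ρ₀)·Δρ/Δz = g·(Δρ/ρ₀)/Δz = 9.81 × 8.043 × 10⁻⁴ / 79 = 9.9876 × 10⁻⁵ s⁻² ≈ 9.99 × 10⁻⁵ s⁻².

9.99 × 10⁻⁵ s⁻²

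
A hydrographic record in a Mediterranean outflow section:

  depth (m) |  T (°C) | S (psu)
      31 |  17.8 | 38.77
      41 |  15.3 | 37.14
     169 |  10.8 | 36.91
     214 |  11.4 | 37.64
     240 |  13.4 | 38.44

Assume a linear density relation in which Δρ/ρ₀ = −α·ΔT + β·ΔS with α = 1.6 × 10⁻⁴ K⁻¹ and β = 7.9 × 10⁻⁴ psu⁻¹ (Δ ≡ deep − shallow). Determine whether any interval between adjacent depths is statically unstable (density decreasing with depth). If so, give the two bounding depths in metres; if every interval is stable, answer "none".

Evaluate Δρ/ρ₀ = −αΔT + βΔS across each adjacent pair:
  31–41 m: −αΔT+βΔS = −(1.6 × 10⁻⁴)(-2.5)+(7.9 × 10⁻⁴)(-1.63) = -8.9 × 10⁻⁴ → UNSTABLE
  41–169 m: −αΔT+βΔS = −(1.6 × 10⁻⁴)(-4.5)+(7.9 × 10⁻⁴)(-0.23) = 5.4 × 10⁻⁴ → stable
  169–214 m: −αΔT+βΔS = −(1.6 × 10⁻⁴)(+0.6)+(7.9 × 10⁻⁴)(+0.73) = 4.8 × 10⁻⁴ → stable
  214–240 m: −αΔT+βΔS = −(1.6 × 10⁻⁴)(+2.0)+(7.9 × 10⁻⁴)(+0.80) = 3.1 × 10⁻⁴ → stable
The 31–41 m interval has Δρ < 0: lighter water underlies denser water.

31–41 m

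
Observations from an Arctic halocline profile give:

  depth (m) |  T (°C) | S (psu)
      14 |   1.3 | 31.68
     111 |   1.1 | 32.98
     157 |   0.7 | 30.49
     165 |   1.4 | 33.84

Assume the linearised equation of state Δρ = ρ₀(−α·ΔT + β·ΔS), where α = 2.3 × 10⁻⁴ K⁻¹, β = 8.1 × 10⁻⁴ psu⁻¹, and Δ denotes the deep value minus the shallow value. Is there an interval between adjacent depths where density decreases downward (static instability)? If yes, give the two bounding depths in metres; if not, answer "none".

111–157 m

Evaluate Δρ/ρ₀ = −αΔT + βΔS across each adjacent pair:
  14–111 m: −αΔT+βΔS = −(2.3 × 10⁻⁴)(-0.2)+(8.1 × 10⁻⁴)(+1.30) = 1.1 × 10⁻³ → stable
  111–157 m: −αΔT+βΔS = −(2.3 × 10⁻⁴)(-0.4)+(8.1 × 10⁻⁴)(-2.49) = -1.9 × 10⁻³ → UNSTABLE
  157–165 m: −αΔT+βΔS = −(2.3 × 10⁻⁴)(+0.7)+(8.1 × 10⁻⁴)(+3.35) = 2.6 × 10⁻³ → stable
The 111–157 m interval has Δρ < 0: lighter water underlies denser water.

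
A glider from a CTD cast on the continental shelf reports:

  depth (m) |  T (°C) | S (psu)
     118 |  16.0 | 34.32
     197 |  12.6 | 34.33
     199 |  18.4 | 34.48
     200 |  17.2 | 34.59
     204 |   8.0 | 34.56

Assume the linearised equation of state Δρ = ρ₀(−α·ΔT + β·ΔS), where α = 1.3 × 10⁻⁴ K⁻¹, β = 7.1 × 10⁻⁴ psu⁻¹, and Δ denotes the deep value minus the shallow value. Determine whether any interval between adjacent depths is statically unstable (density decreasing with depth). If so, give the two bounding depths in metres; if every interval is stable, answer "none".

Evaluate Δρ/ρ₀ = −αΔT + βΔS across each adjacent pair:
  118–197 m: −αΔT+βΔS = −(1.3 × 10⁻⁴)(-3.4)+(7.1 × 10⁻⁴)(+0.01) = 4.5 × 10⁻⁴ → stable
  197–199 m: −αΔT+βΔS = −(1.3 × 10⁻⁴)(+5.8)+(7.1 × 10⁻⁴)(+0.15) = -6.5 × 10⁻⁴ → UNSTABLE
  199–200 m: −αΔT+βΔS = −(1.3 × 10⁻⁴)(-1.2)+(7.1 × 10⁻⁴)(+0.11) = 2.3 × 10⁻⁴ → stable
  200–204 m: −αΔT+βΔS = −(1.3 × 10⁻⁴)(-9.2)+(7.1 × 10⁻⁴)(-0.03) = 1.2 × 10⁻³ → stable
The 197–199 m interval has Δρ < 0: lighter water underlies denser water.

197–199 m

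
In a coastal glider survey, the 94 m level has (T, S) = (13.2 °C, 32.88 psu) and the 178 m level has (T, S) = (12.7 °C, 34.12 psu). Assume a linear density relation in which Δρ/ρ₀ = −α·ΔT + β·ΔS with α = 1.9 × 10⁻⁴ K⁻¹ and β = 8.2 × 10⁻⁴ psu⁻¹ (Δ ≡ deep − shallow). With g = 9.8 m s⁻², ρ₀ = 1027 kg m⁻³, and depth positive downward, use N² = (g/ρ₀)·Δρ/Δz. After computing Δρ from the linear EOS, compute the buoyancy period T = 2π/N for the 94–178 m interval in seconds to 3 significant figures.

ΔT = -0.5 K, ΔS = +1.24 psu (deep − shallow).
Δρ/ρ₀ = −αΔT + βΔS = 9.50 × 10⁻⁵ + 1.0168 × 10⁻³ = 1.1118 × 10⁻³, so Δρ ≈ 1.142 kg m⁻³.
N² = (g/ρ₀)·Δρ/Δz = g·(Δρ/ρ₀)/Δz = 9.8 × 1.1118 × 10⁻³ / 84 = 1.2971 × 10⁻⁴ s⁻².
N = √(1.2971 × 10⁻⁴) = 0.011389 rad s⁻¹ → T = 2π/N = 551.69 s ≈ 552 s.

552 s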